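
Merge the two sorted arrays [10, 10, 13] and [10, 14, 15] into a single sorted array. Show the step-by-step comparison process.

Merging process:

Compare 10 vs 10: take 10 from left. Merged: [10]
Compare 10 vs 10: take 10 from left. Merged: [10, 10]
Compare 13 vs 10: take 10 from right. Merged: [10, 10, 10]
Compare 13 vs 14: take 13 from left. Merged: [10, 10, 10, 13]
Append remaining from right: [14, 15]. Merged: [10, 10, 10, 13, 14, 15]

Final merged array: [10, 10, 10, 13, 14, 15]
Total comparisons: 4

The merged array is [10, 10, 10, 13, 14, 15], requiring 4 comparisons. The merge step runs in O(n) time where n is the total number of elements.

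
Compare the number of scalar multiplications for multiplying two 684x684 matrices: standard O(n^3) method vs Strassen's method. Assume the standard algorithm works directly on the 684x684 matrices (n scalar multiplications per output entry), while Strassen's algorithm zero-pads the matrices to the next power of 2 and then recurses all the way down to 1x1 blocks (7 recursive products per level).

Matrix multiplication for 684x684 matrices:

Strassen's algorithm requires power-of-2 dimensions. Pad 684x684 to 1024x1024 (next power of 2).

Standard algorithm: 684^3 = 320013504 multiplications
Strassen's algorithm: 7^(log2(1024)) = 7^10 = 282475249 multiplications
Savings: 320013504 - 282475249 = 37538255 multiplications

Standard: 320013504 multiplications (684^3). Strassen: 282475249 multiplications (7^10, after padding to 1024x1024). Strassen reduces 8 recursive multiplications to 7 at each level.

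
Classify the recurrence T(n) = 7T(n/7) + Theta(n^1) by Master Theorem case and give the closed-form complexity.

Master Theorem for T(n) = 7T(n/7) + O(n^1):

a = 7, b = 7, c = 1
log_b(a) = log_7(7) = 1.0000

Case 2: c = 1 = log_7(7) = 1.0000
T(n) = O(n^1 log n) = O(n log n)

For T(n) = 7T(n/7) + O(n^1): log_7(7) = 1.0000. This is Case 2 of the Master Theorem (c = log_b(a), equal work at all levels), giving O(n log n).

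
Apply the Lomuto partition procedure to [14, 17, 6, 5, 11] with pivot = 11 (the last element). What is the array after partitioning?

Lomuto partition with pivot = 11:

Initial array: [14, 17, 6, 5, 11]

arr[0]=14 > 11: no swap
arr[1]=17 > 11: no swap
arr[2]=6 <= 11: swap with position 0, array becomes [6, 17, 14, 5, 11]
arr[3]=5 <= 11: swap with position 1, array becomes [6, 5, 14, 17, 11]

Place pivot at position 2: [6, 5, 11, 17, 14]
Pivot position: 2

After partitioning with pivot 11, the array becomes [6, 5, 11, 17, 14]. The pivot is placed at index 2. All elements to the left of the pivot are <= 11, and all elements to the right are > 11.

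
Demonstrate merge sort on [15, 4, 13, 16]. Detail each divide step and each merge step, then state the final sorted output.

Merge sort trace:

Split: [15, 4, 13, 16] -> [15, 4] and [13, 16]
  Split: [15, 4] -> [15] and [4]
  Merge: [15] + [4] -> [4, 15]
  Split: [13, 16] -> [13] and [16]
  Merge: [13] + [16] -> [13, 16]
Merge: [4, 15] + [13, 16] -> [4, 13, 15, 16]

Final sorted array: [4, 13, 15, 16]

The merge sort proceeds by recursively splitting the array and merging sorted halves.
After all merges, the sorted array is [4, 13, 15, 16].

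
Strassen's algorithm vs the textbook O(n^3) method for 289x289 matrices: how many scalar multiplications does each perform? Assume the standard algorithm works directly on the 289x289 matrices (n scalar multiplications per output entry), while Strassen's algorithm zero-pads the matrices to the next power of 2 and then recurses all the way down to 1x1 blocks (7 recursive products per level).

Matrix multiplication for 289x289 matrices:

Strassen's algorithm requires power-of-2 dimensions. Pad 289x289 to 512x512 (next power of 2).

Standard algorithm: 289^3 = 24137569 multiplications
Strassen's algorithm: 7^(log2(512)) = 7^9 = 40353607 multiplications
Difference: 24137569 - 40353607 = -16216038 (Strassen uses MORE here due to padding overhead — for small or just-over-power-of-2 n, padding can outweigh the per-level savings)

Standard: 24137569 multiplications (289^3). Strassen: 40353607 multiplications (7^9, after padding to 512x512). Strassen reduces 8 recursive multiplications to 7 at each level.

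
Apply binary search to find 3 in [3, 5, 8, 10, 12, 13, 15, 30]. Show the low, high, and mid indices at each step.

Binary search for 3 in [3, 5, 8, 10, 12, 13, 15, 30]:

lo=0, hi=7, mid=3, arr[mid]=10 -> 10 > 3, search left half
lo=0, hi=2, mid=1, arr[mid]=5 -> 5 > 3, search left half
lo=0, hi=0, mid=0, arr[mid]=3 -> Found target at index 0!

Binary search finds 3 at index 0 after 3 comparisons. The search repeatedly halves the search space by comparing with the middle element.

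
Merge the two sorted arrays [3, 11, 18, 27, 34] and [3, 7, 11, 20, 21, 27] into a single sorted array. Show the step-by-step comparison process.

Merging process:

Compare 3 vs 3: take 3 from left. Merged: [3]
Compare 11 vs 3: take 3 from right. Merged: [3, 3]
Compare 11 vs 7: take 7 from right. Merged: [3, 3, 7]
Compare 11 vs 11: take 11 from left. Merged: [3, 3, 7, 11]
Compare 18 vs 11: take 11 from right. Merged: [3, 3, 7, 11, 11]
Compare 18 vs 20: take 18 from left. Merged: [3, 3, 7, 11, 11, 18]
Compare 27 vs 20: take 20 from right. Merged: [3, 3, 7, 11, 11, 18, 20]
Compare 27 vs 21: take 21 from right. Merged: [3, 3, 7, 11, 11, 18, 20, 21]
Compare 27 vs 27: take 27 from left. Merged: [3, 3, 7, 11, 11, 18, 20, 21, 27]
Compare 34 vs 27: take 27 from right. Merged: [3, 3, 7, 11, 11, 18, 20, 21, 27, 27]
Append remaining from left: [34]. Merged: [3, 3, 7, 11, 11, 18, 20, 21, 27, 27, 34]

Final merged array: [3, 3, 7, 11, 11, 18, 20, 21, 27, 27, 34]
Total comparisons: 10

The merged array is [3, 3, 7, 11, 11, 18, 20, 21, 27, 27, 34], requiring 10 comparisons. The merge step runs in O(n) time where n is the total number of elements.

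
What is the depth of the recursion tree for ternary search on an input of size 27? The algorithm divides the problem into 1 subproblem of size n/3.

For divide and conquer with division factor 3:

Problem sizes at each level:
Level 0: 27
Level 1: 9
Level 2: 3
Level 3: 1

The root is level 0 and the size-1 base case is level 3 (the tree spans levels 0 through 3, i.e. 4 levels counting the root), so the depth is the number of divisions: log_3(27) = 3

The recursion tree depth is log_3(27) = 3. At each level, the problem size is divided by 3, so it takes 3 divisions to reduce to a base case of size 1. The algorithm makes 1 recursive call at each level.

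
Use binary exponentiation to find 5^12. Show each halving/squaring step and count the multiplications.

Computing 5^12 by squaring (build up from 5^1; each line after the first costs one multiplication):

5^1 = 5
5^2 = (5^1)^2 = 5^2 = 25
5^3 = 5 * 5^2 = 5 * 25 = 125
5^6 = (5^3)^2 = 125^2 = 15625
5^12 = (5^6)^2 = 15625^2 = 244140625

Result: 244140625
Multiplications needed: 4 (4 lines after 5^1)

5^12 = 244140625. Using exponentiation by squaring, this requires 4 multiplications. The key idea: if the exponent is even, square the half-power; if odd, multiply by the base once.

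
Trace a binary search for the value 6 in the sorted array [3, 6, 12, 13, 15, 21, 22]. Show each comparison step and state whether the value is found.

Binary search for 6 in [3, 6, 12, 13, 15, 21, 22]:

lo=0, hi=6, mid=3, arr[mid]=13 -> 13 > 6, search left half
lo=0, hi=2, mid=1, arr[mid]=6 -> Found target at index 1!

Binary search finds 6 at index 1 after 2 comparisons. The search repeatedly halves the search space by comparing with the middle element.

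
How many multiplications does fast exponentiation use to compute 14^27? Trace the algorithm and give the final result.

Computing 14^27 by squaring (build up from 14^1; each line after the first costs one multiplication):

14^1 = 14
14^2 = (14^1)^2 = 14^2 = 196
14^3 = 14 * 14^2 = 14 * 196 = 2744
14^6 = (14^3)^2 = 2744^2 = 7529536
14^12 = (14^6)^2 = 7529536^2 = 56693912375296
14^13 = 14 * 14^12 = 14 * 56693912375296 = 793714773254144
14^26 = (14^13)^2 = 793714773254144^2 = 629983141281877223603213172736
14^27 = 14 * 14^26 = 14 * 629983141281877223603213172736 = 8819763977946281130444984418304

Result: 8819763977946281130444984418304
Multiplications needed: 7 (7 lines after 14^1)

14^27 = 8819763977946281130444984418304. Using exponentiation by squaring, this requires 7 multiplications. The key idea: if the exponent is even, square the half-power; if odd, multiply by the base once.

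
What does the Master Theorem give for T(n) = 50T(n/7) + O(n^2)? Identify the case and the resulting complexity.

Master Theorem for T(n) = 50T(n/7) + O(n^2):

a = 50, b = 7, c = 2
log_b(a) = log_7(50) = 2.0104

Case 1: c = 2 < log_7(50) = 2.0104
T(n) = O(n^(log_7 50))

For T(n) = 50T(n/7) + O(n^2): log_7(50) = 2.0104. This is Case 1 of the Master Theorem (c < log_b(a), work dominated by leaves), giving O(n^(log_7 50)).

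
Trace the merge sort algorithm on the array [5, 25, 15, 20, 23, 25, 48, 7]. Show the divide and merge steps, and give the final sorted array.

Merge sort trace:

Split: [5, 25, 15, 20, 23, 25, 48, 7] -> [5, 25, 15, 20] and [23, 25, 48, 7]
  Split: [5, 25, 15, 20] -> [5, 25] and [15, 20]
    Split: [5, 25] -> [5] and [25]
    Merge: [5] + [25] -> [5, 25]
    Split: [15, 20] -> [15] and [20]
    Merge: [15] + [20] -> [15, 20]
  Merge: [5, 25] + [15, 20] -> [5, 15, 20, 25]
  Split: [23, 25, 48, 7] -> [23, 25] and [48, 7]
    Split: [23, 25] -> [23] and [25]
    Merge: [23] + [25] -> [23, 25]
    Split: [48, 7] -> [48] and [7]
    Merge: [48] + [7] -> [7, 48]
  Merge: [23, 25] + [7, 48] -> [7, 23, 25, 48]
Merge: [5, 15, 20, 25] + [7, 23, 25, 48] -> [5, 7, 15, 20, 23, 25, 25, 48]

Final sorted array: [5, 7, 15, 20, 23, 25, 25, 48]

The merge sort proceeds by recursively splitting the array and merging sorted halves.
After all merges, the sorted array is [5, 7, 15, 20, 23, 25, 25, 48].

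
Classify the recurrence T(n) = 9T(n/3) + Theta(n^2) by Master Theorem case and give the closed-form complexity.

Master Theorem for T(n) = 9T(n/3) + O(n^2):

a = 9, b = 3, c = 2
log_b(a) = log_3(9) = 2.0000

Case 2: c = 2 = log_3(9) = 2.0000
T(n) = O(n^2 log n) = O(n^2 log n)

For T(n) = 9T(n/3) + O(n^2): log_3(9) = 2.0000. This is Case 2 of the Master Theorem (c = log_b(a), equal work at all levels), giving O(n^2 log n).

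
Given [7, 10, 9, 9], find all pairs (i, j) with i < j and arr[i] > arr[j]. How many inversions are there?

Finding inversions in [7, 10, 9, 9]:

(1, 2): arr[1]=10 > arr[2]=9
(1, 3): arr[1]=10 > arr[3]=9

Total inversions: 2

The array has 2 inversion(s): (1,2), (1,3). Each pair (i,j) satisfies i < j and arr[i] > arr[j].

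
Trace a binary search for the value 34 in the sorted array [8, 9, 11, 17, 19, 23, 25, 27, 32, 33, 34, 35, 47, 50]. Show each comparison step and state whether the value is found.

Binary search for 34 in [8, 9, 11, 17, 19, 23, 25, 27, 32, 33, 34, 35, 47, 50]:

lo=0, hi=13, mid=6, arr[mid]=25 -> 25 < 34, search right half
lo=7, hi=13, mid=10, arr[mid]=34 -> Found target at index 10!

Binary search finds 34 at index 10 after 2 comparisons. The search repeatedly halves the search space by comparing with the middle element.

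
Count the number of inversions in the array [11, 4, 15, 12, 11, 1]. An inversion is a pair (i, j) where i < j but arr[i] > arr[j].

Finding inversions in [11, 4, 15, 12, 11, 1]:

(0, 1): arr[0]=11 > arr[1]=4
(0, 5): arr[0]=11 > arr[5]=1
(1, 5): arr[1]=4 > arr[5]=1
(2, 3): arr[2]=15 > arr[3]=12
(2, 4): arr[2]=15 > arr[4]=11
(2, 5): arr[2]=15 > arr[5]=1
(3, 4): arr[3]=12 > arr[4]=11
(3, 5): arr[3]=12 > arr[5]=1
(4, 5): arr[4]=11 > arr[5]=1

Total inversions: 9

The array has 9 inversion(s): (0,1), (0,5), (1,5), (2,3), (2,4), (2,5), (3,4), (3,5), (4,5). Each pair (i,j) satisfies i < j and arr[i] > arr[j].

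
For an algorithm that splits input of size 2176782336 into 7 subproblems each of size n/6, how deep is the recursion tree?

For divide and conquer with division factor 6:

Problem sizes at each level:
Level 0: 2176782336
Level 1: 362797056
Level 2: 60466176
Level 3: 10077696
Level 4: 1679616
Level 5: 279936
Level 6: 46656
Level 7: 7776
Level 8: 1296
Level 9: 216
Level 10: 36
Level 11: 6
Level 12: 1

The root is level 0 and the size-1 base case is level 12 (the tree spans levels 0 through 12, i.e. 13 levels counting the root), so the depth is the number of divisions: log_6(2176782336) = 12

The recursion tree depth is log_6(2176782336) = 12. At each level, the problem size is divided by 6, so it takes 12 divisions to reduce to a base case of size 1. The algorithm makes 7 recursive calls at each level.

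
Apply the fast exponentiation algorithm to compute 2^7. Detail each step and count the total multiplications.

Computing 2^7 by squaring (build up from 2^1; each line after the first costs one multiplication):

2^1 = 2
2^2 = (2^1)^2 = 2^2 = 4
2^3 = 2 * 2^2 = 2 * 4 = 8
2^6 = (2^3)^2 = 8^2 = 64
2^7 = 2 * 2^6 = 2 * 64 = 128

Result: 128
Multiplications needed: 4 (4 lines after 2^1)

2^7 = 128. Using exponentiation by squaring, this requires 4 multiplications. The key idea: if the exponent is even, square the half-power; if odd, multiply by the base once.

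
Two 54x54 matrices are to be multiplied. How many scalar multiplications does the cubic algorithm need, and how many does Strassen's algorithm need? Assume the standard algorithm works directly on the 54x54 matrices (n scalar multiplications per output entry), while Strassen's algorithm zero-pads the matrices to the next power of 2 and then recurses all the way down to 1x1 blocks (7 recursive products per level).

Matrix multiplication for 54x54 matrices:

Strassen's algorithm requires power-of-2 dimensions. Pad 54x54 to 64x64 (next power of 2).

Standard algorithm: 54^3 = 157464 multiplications
Strassen's algorithm: 7^(log2(64)) = 7^6 = 117649 multiplications
Savings: 157464 - 117649 = 39815 multiplications

Standard: 157464 multiplications (54^3). Strassen: 117649 multiplications (7^6, after padding to 64x64). Strassen reduces 8 recursive multiplications to 7 at each level.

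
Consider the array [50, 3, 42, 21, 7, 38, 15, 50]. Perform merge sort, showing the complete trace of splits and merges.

Merge sort trace:

Split: [50, 3, 42, 21, 7, 38, 15, 50] -> [50, 3, 42, 21] and [7, 38, 15, 50]
  Split: [50, 3, 42, 21] -> [50, 3] and [42, 21]
    Split: [50, 3] -> [50] and [3]
    Merge: [50] + [3] -> [3, 50]
    Split: [42, 21] -> [42] and [21]
    Merge: [42] + [21] -> [21, 42]
  Merge: [3, 50] + [21, 42] -> [3, 21, 42, 50]
  Split: [7, 38, 15, 50] -> [7, 38] and [15, 50]
    Split: [7, 38] -> [7] and [38]
    Merge: [7] + [38] -> [7, 38]
    Split: [15, 50] -> [15] and [50]
    Merge: [15] + [50] -> [15, 50]
  Merge: [7, 38] + [15, 50] -> [7, 15, 38, 50]
Merge: [3, 21, 42, 50] + [7, 15, 38, 50] -> [3, 7, 15, 21, 38, 42, 50, 50]

Final sorted array: [3, 7, 15, 21, 38, 42, 50, 50]

The merge sort proceeds by recursively splitting the array and merging sorted halves.
After all merges, the sorted array is [3, 7, 15, 21, 38, 42, 50, 50].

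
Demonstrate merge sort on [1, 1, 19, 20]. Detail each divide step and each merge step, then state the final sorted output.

Merge sort trace:

Split: [1, 1, 19, 20] -> [1, 1] and [19, 20]
  Split: [1, 1] -> [1] and [1]
  Merge: [1] + [1] -> [1, 1]
  Split: [19, 20] -> [19] and [20]
  Merge: [19] + [20] -> [19, 20]
Merge: [1, 1] + [19, 20] -> [1, 1, 19, 20]

Final sorted array: [1, 1, 19, 20]

The merge sort proceeds by recursively splitting the array and merging sorted halves.
After all merges, the sorted array is [1, 1, 19, 20].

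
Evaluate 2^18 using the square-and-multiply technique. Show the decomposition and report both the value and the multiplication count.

Computing 2^18 by squaring (build up from 2^1; each line after the first costs one multiplication):

2^1 = 2
2^2 = (2^1)^2 = 2^2 = 4
2^4 = (2^2)^2 = 4^2 = 16
2^8 = (2^4)^2 = 16^2 = 256
2^9 = 2 * 2^8 = 2 * 256 = 512
2^18 = (2^9)^2 = 512^2 = 262144

Result: 262144
Multiplications needed: 5 (5 lines after 2^1)

2^18 = 262144. Using exponentiation by squaring, this requires 5 multiplications. The key idea: if the exponent is even, square the half-power; if odd, multiply by the base once.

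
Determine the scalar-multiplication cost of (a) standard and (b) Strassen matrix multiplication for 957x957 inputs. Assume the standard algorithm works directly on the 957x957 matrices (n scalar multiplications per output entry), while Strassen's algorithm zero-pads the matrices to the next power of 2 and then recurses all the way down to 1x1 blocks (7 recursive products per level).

Matrix multiplication for 957x957 matrices:

Strassen's algorithm requires power-of-2 dimensions. Pad 957x957 to 1024x1024 (next power of 2).

Standard algorithm: 957^3 = 876467493 multiplications
Strassen's algorithm: 7^(log2(1024)) = 7^10 = 282475249 multiplications
Savings: 876467493 - 282475249 = 593992244 multiplications

Standard: 876467493 multiplications (957^3). Strassen: 282475249 multiplications (7^10, after padding to 1024x1024). Strassen reduces 8 recursive multiplications to 7 at each level.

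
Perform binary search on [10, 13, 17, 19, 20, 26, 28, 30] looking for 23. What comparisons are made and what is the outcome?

Binary search for 23 in [10, 13, 17, 19, 20, 26, 28, 30]:

lo=0, hi=7, mid=3, arr[mid]=19 -> 19 < 23, search right half
lo=4, hi=7, mid=5, arr[mid]=26 -> 26 > 23, search left half
lo=4, hi=4, mid=4, arr[mid]=20 -> 20 < 23, search right half
lo=5 > hi=4, target 23 not found

Binary search determines that 23 is not in the array after 3 comparisons. The search space was exhausted without finding the target.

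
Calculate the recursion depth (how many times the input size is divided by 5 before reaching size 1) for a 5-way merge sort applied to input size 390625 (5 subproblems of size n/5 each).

For divide and conquer with division factor 5:

Problem sizes at each level:
Level 0: 390625
Level 1: 78125
Level 2: 15625
Level 3: 3125
Level 4: 625
Level 5: 125
Level 6: 25
Level 7: 5
Level 8: 1

The root is level 0 and the size-1 base case is level 8 (the tree spans levels 0 through 8, i.e. 9 levels counting the root), so the depth is the number of divisions: log_5(390625) = 8

The recursion tree depth is log_5(390625) = 8. At each level, the problem size is divided by 5, so it takes 8 divisions to reduce to a base case of size 1. The algorithm makes 5 recursive calls at each level.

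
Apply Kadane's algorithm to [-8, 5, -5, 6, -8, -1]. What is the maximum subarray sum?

Using Kadane's algorithm on [-8, 5, -5, 6, -8, -1]:

Scanning through the array:
Position 1 (value 5): max_ending_here = 5, max_so_far = 5
Position 2 (value -5): max_ending_here = 0, max_so_far = 5
Position 3 (value 6): max_ending_here = 6, max_so_far = 6
Position 4 (value -8): max_ending_here = -2, max_so_far = 6
Position 5 (value -1): max_ending_here = -1, max_so_far = 6

Maximum subarray: [5, -5, 6]
Maximum sum: 6

The maximum subarray is [5, -5, 6] with sum 6. This subarray runs from index 1 to index 3.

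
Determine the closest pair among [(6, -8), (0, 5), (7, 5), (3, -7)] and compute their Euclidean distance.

Computing all pairwise distances among 4 points:

d((6, -8), (0, 5)) = 14.3178
d((6, -8), (7, 5)) = 13.0384
d((6, -8), (3, -7)) = 3.1623 <-- minimum
d((0, 5), (7, 5)) = 7.0
d((0, 5), (3, -7)) = 12.3693
d((7, 5), (3, -7)) = 12.6491

Closest pair: (6, -8) and (3, -7) with distance 3.1623

The closest pair is (6, -8) and (3, -7) with Euclidean distance 3.1623. For 4 points, brute-force pairwise comparison is shown above. For large n, the divide-and-conquer algorithm (sort by x, recurse on halves, check the dividing strip) achieves O(n log n).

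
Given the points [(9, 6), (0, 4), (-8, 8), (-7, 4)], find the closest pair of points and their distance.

Computing all pairwise distances among 4 points:

d((9, 6), (0, 4)) = 9.2195
d((9, 6), (-8, 8)) = 17.1172
d((9, 6), (-7, 4)) = 16.1245
d((0, 4), (-8, 8)) = 8.9443
d((0, 4), (-7, 4)) = 7.0
d((-8, 8), (-7, 4)) = 4.1231 <-- minimum

Closest pair: (-8, 8) and (-7, 4) with distance 4.1231

The closest pair is (-8, 8) and (-7, 4) with Euclidean distance 4.1231. For 4 points, brute-force pairwise comparison is shown above. For large n, the divide-and-conquer algorithm (sort by x, recurse on halves, check the dividing strip) achieves O(n log n).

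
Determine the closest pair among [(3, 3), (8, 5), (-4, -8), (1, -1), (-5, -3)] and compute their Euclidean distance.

Computing all pairwise distances among 5 points:

d((3, 3), (8, 5)) = 5.3852
d((3, 3), (-4, -8)) = 13.0384
d((3, 3), (1, -1)) = 4.4721 <-- minimum
d((3, 3), (-5, -3)) = 10.0
d((8, 5), (-4, -8)) = 17.6918
d((8, 5), (1, -1)) = 9.2195
d((8, 5), (-5, -3)) = 15.2643
d((-4, -8), (1, -1)) = 8.6023
d((-4, -8), (-5, -3)) = 5.099
d((1, -1), (-5, -3)) = 6.3246

Closest pair: (3, 3) and (1, -1) with distance 4.4721

The closest pair is (3, 3) and (1, -1) with Euclidean distance 4.4721. For 5 points, brute-force pairwise comparison is shown above. For large n, the divide-and-conquer algorithm (sort by x, recurse on halves, check the dividing strip) achieves O(n log n).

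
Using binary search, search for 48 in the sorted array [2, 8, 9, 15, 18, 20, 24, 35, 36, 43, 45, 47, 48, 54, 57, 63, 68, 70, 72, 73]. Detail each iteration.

Binary search for 48 in [2, 8, 9, 15, 18, 20, 24, 35, 36, 43, 45, 47, 48, 54, 57, 63, 68, 70, 72, 73]:

lo=0, hi=19, mid=9, arr[mid]=43 -> 43 < 48, search right half
lo=10, hi=19, mid=14, arr[mid]=57 -> 57 > 48, search left half
lo=10, hi=13, mid=11, arr[mid]=47 -> 47 < 48, search right half
lo=12, hi=13, mid=12, arr[mid]=48 -> Found target at index 12!

Binary search finds 48 at index 12 after 4 comparisons. The search repeatedly halves the search space by comparing with the middle element.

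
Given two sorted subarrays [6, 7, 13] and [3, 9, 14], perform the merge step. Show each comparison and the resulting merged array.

Merging process:

Compare 6 vs 3: take 3 from right. Merged: [3]
Compare 6 vs 9: take 6 from left. Merged: [3, 6]
Compare 7 vs 9: take 7 from left. Merged: [3, 6, 7]
Compare 13 vs 9: take 9 from right. Merged: [3, 6, 7, 9]
Compare 13 vs 14: take 13 from left. Merged: [3, 6, 7, 9, 13]
Append remaining from right: [14]. Merged: [3, 6, 7, 9, 13, 14]

Final merged array: [3, 6, 7, 9, 13, 14]
Total comparisons: 5

The merged array is [3, 6, 7, 9, 13, 14], requiring 5 comparisons. The merge step runs in O(n) time where n is the total number of elements.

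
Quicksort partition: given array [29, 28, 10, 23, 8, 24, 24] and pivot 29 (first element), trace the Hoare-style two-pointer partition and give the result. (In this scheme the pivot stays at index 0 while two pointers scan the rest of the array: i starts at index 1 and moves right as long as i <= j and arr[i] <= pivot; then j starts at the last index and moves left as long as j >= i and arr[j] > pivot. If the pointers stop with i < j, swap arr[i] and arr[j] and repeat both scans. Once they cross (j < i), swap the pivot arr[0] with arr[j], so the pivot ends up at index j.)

Hoare-style two-pointer partition with pivot = 29:

Initial array: [29, 28, 10, 23, 8, 24, 24]

Pointers start at i = 1, j = 6.
i ends at 7, j ends at 6: the pointers have crossed (j < i), so scanning stops.

Swap pivot arr[0] with arr[6] to place pivot at position 6: [24, 28, 10, 23, 8, 24, 29]
Pivot position: 6

After partitioning with pivot 29, the array becomes [24, 28, 10, 23, 8, 24, 29]. The pivot is placed at index 6. All elements to the left of the pivot are <= 29, and all elements to the right are > 29.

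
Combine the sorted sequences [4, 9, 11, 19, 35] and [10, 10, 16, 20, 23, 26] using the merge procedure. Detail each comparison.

Merging process:

Compare 4 vs 10: take 4 from left. Merged: [4]
Compare 9 vs 10: take 9 from left. Merged: [4, 9]
Compare 11 vs 10: take 10 from right. Merged: [4, 9, 10]
Compare 11 vs 10: take 10 from right. Merged: [4, 9, 10, 10]
Compare 11 vs 16: take 11 from left. Merged: [4, 9, 10, 10, 11]
Compare 19 vs 16: take 16 from right. Merged: [4, 9, 10, 10, 11, 16]
Compare 19 vs 20: take 19 from left. Merged: [4, 9, 10, 10, 11, 16, 19]
Compare 35 vs 20: take 20 from right. Merged: [4, 9, 10, 10, 11, 16, 19, 20]
Compare 35 vs 23: take 23 from right. Merged: [4, 9, 10, 10, 11, 16, 19, 20, 23]
Compare 35 vs 26: take 26 from right. Merged: [4, 9, 10, 10, 11, 16, 19, 20, 23, 26]
Append remaining from left: [35]. Merged: [4, 9, 10, 10, 11, 16, 19, 20, 23, 26, 35]

Final merged array: [4, 9, 10, 10, 11, 16, 19, 20, 23, 26, 35]
Total comparisons: 10

The merged array is [4, 9, 10, 10, 11, 16, 19, 20, 23, 26, 35], requiring 10 comparisons. The merge step runs in O(n) time where n is the total number of elements.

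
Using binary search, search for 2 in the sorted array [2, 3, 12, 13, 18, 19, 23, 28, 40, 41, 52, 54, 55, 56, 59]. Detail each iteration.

Binary search for 2 in [2, 3, 12, 13, 18, 19, 23, 28, 40, 41, 52, 54, 55, 56, 59]:

lo=0, hi=14, mid=7, arr[mid]=28 -> 28 > 2, search left half
lo=0, hi=6, mid=3, arr[mid]=13 -> 13 > 2, search left half
lo=0, hi=2, mid=1, arr[mid]=3 -> 3 > 2, search left half
lo=0, hi=0, mid=0, arr[mid]=2 -> Found target at index 0!

Binary search finds 2 at index 0 after 4 comparisons. The search repeatedly halves the search space by comparing with the middle element.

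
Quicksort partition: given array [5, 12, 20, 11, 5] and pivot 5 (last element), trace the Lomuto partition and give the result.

Lomuto partition with pivot = 5:

Initial array: [5, 12, 20, 11, 5]

arr[0]=5 <= 5: swap with position 0, array becomes [5, 12, 20, 11, 5]
arr[1]=12 > 5: no swap
arr[2]=20 > 5: no swap
arr[3]=11 > 5: no swap

Place pivot at position 1: [5, 5, 20, 11, 12]
Pivot position: 1

After partitioning with pivot 5, the array becomes [5, 5, 20, 11, 12]. The pivot is placed at index 1. All elements to the left of the pivot are <= 5, and all elements to the right are > 5.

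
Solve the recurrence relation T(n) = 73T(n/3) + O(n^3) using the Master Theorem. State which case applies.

Master Theorem for T(n) = 73T(n/3) + O(n^3):

a = 73, b = 3, c = 3
log_b(a) = log_3(73) = 3.9053

Case 1: c = 3 < log_3(73) = 3.9053
T(n) = O(n^(log_3 73))

For T(n) = 73T(n/3) + O(n^3): log_3(73) = 3.9053. This is Case 1 of the Master Theorem (c < log_b(a), work dominated by leaves), giving O(n^(log_3 73)).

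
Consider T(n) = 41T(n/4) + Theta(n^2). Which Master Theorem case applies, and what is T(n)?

Master Theorem for T(n) = 41T(n/4) + O(n^2):

a = 41, b = 4, c = 2
log_b(a) = log_4(41) = 2.6788

Case 1: c = 2 < log_4(41) = 2.6788
T(n) = O(n^(log_4 41))

For T(n) = 41T(n/4) + O(n^2): log_4(41) = 2.6788. This is Case 1 of the Master Theorem (c < log_b(a), work dominated by leaves), giving O(n^(log_4 41)).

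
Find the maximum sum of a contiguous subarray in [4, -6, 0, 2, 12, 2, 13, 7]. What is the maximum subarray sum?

Using Kadane's algorithm on [4, -6, 0, 2, 12, 2, 13, 7]:

Scanning through the array:
Position 1 (value -6): max_ending_here = -2, max_so_far = 4
Position 2 (value 0): max_ending_here = 0, max_so_far = 4
Position 3 (value 2): max_ending_here = 2, max_so_far = 4
Position 4 (value 12): max_ending_here = 14, max_so_far = 14
Position 5 (value 2): max_ending_here = 16, max_so_far = 16
Position 6 (value 13): max_ending_here = 29, max_so_far = 29
Position 7 (value 7): max_ending_here = 36, max_so_far = 36

Maximum subarray: [0, 2, 12, 2, 13, 7]
Maximum sum: 36

The maximum subarray is [0, 2, 12, 2, 13, 7] with sum 36. This subarray runs from index 2 to index 7.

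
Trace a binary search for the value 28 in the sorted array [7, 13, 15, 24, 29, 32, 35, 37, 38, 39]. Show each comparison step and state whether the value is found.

Binary search for 28 in [7, 13, 15, 24, 29, 32, 35, 37, 38, 39]:

lo=0, hi=9, mid=4, arr[mid]=29 -> 29 > 28, search left half
lo=0, hi=3, mid=1, arr[mid]=13 -> 13 < 28, search right half
lo=2, hi=3, mid=2, arr[mid]=15 -> 15 < 28, search right half
lo=3, hi=3, mid=3, arr[mid]=24 -> 24 < 28, search right half
lo=4 > hi=3, target 28 not found

Binary search determines that 28 is not in the array after 4 comparisons. The search space was exhausted without finding the target.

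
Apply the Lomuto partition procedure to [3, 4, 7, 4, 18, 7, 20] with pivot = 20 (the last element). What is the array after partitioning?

Lomuto partition with pivot = 20:

Initial array: [3, 4, 7, 4, 18, 7, 20]

arr[0]=3 <= 20: swap with position 0, array becomes [3, 4, 7, 4, 18, 7, 20]
arr[1]=4 <= 20: swap with position 1, array becomes [3, 4, 7, 4, 18, 7, 20]
arr[2]=7 <= 20: swap with position 2, array becomes [3, 4, 7, 4, 18, 7, 20]
arr[3]=4 <= 20: swap with position 3, array becomes [3, 4, 7, 4, 18, 7, 20]
arr[4]=18 <= 20: swap with position 4, array becomes [3, 4, 7, 4, 18, 7, 20]
arr[5]=7 <= 20: swap with position 5, array becomes [3, 4, 7, 4, 18, 7, 20]

Place pivot at position 6: [3, 4, 7, 4, 18, 7, 20]
Pivot position: 6

After partitioning with pivot 20, the array becomes [3, 4, 7, 4, 18, 7, 20]. The pivot is placed at index 6. All elements to the left of the pivot are <= 20, and all elements to the right are > 20.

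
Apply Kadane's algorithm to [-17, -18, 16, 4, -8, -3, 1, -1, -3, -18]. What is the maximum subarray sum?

Using Kadane's algorithm on [-17, -18, 16, 4, -8, -3, 1, -1, -3, -18]:

Scanning through the array:
Position 1 (value -18): max_ending_here = -18, max_so_far = -17
Position 2 (value 16): max_ending_here = 16, max_so_far = 16
Position 3 (value 4): max_ending_here = 20, max_so_far = 20
Position 4 (value -8): max_ending_here = 12, max_so_far = 20
Position 5 (value -3): max_ending_here = 9, max_so_far = 20
Position 6 (value 1): max_ending_here = 10, max_so_far = 20
Position 7 (value -1): max_ending_here = 9, max_so_far = 20
Position 8 (value -3): max_ending_here = 6, max_so_far = 20
Position 9 (value -18): max_ending_here = -12, max_so_far = 20

Maximum subarray: [16, 4]
Maximum sum: 20

The maximum subarray is [16, 4] with sum 20. This subarray runs from index 2 to index 3.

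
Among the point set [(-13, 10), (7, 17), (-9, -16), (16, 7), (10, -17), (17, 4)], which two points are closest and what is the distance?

Computing all pairwise distances among 6 points:

d((-13, 10), (7, 17)) = 21.1896
d((-13, 10), (-9, -16)) = 26.3059
d((-13, 10), (16, 7)) = 29.1548
d((-13, 10), (10, -17)) = 35.4683
d((-13, 10), (17, 4)) = 30.5941
d((7, 17), (-9, -16)) = 36.6742
d((7, 17), (16, 7)) = 13.4536
d((7, 17), (10, -17)) = 34.1321
d((7, 17), (17, 4)) = 16.4012
d((-9, -16), (16, 7)) = 33.9706
d((-9, -16), (10, -17)) = 19.0263
d((-9, -16), (17, 4)) = 32.8024
d((16, 7), (10, -17)) = 24.7386
d((16, 7), (17, 4)) = 3.1623 <-- minimum
d((10, -17), (17, 4)) = 22.1359

Closest pair: (16, 7) and (17, 4) with distance 3.1623

The closest pair is (16, 7) and (17, 4) with Euclidean distance 3.1623. For 6 points, brute-force pairwise comparison is shown above. For large n, the divide-and-conquer algorithm (sort by x, recurse on halves, check the dividing strip) achieves O(n log n).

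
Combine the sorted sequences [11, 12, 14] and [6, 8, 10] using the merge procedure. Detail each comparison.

Merging process:

Compare 11 vs 6: take 6 from right. Merged: [6]
Compare 11 vs 8: take 8 from right. Merged: [6, 8]
Compare 11 vs 10: take 10 from right. Merged: [6, 8, 10]
Append remaining from left: [11, 12, 14]. Merged: [6, 8, 10, 11, 12, 14]

Final merged array: [6, 8, 10, 11, 12, 14]
Total comparisons: 3

The merged array is [6, 8, 10, 11, 12, 14], requiring 3 comparisons. The merge step runs in O(n) time where n is the total number of elements.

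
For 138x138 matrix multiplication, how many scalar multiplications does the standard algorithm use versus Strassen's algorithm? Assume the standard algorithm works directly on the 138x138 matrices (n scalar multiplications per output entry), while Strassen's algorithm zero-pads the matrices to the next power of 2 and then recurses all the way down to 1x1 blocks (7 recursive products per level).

Matrix multiplication for 138x138 matrices:

Strassen's algorithm requires power-of-2 dimensions. Pad 138x138 to 256x256 (next power of 2).

Standard algorithm: 138^3 = 2628072 multiplications
Strassen's algorithm: 7^(log2(256)) = 7^8 = 5764801 multiplications
Difference: 2628072 - 5764801 = -3136729 (Strassen uses MORE here due to padding overhead — for small or just-over-power-of-2 n, padding can outweigh the per-level savings)

Standard: 2628072 multiplications (138^3). Strassen: 5764801 multiplications (7^8, after padding to 256x256). Strassen reduces 8 recursive multiplications to 7 at each level.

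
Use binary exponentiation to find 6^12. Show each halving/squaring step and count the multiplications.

Computing 6^12 by squaring (build up from 6^1; each line after the first costs one multiplication):

6^1 = 6
6^2 = (6^1)^2 = 6^2 = 36
6^3 = 6 * 6^2 = 6 * 36 = 216
6^6 = (6^3)^2 = 216^2 = 46656
6^12 = (6^6)^2 = 46656^2 = 2176782336

Result: 2176782336
Multiplications needed: 4 (4 lines after 6^1)

6^12 = 2176782336. Using exponentiation by squaring, this requires 4 multiplications. The key idea: if the exponent is even, square the half-power; if odd, multiply by the base once.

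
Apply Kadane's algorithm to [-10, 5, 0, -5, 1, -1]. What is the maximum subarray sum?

Using Kadane's algorithm on [-10, 5, 0, -5, 1, -1]:

Scanning through the array:
Position 1 (value 5): max_ending_here = 5, max_so_far = 5
Position 2 (value 0): max_ending_here = 5, max_so_far = 5
Position 3 (value -5): max_ending_here = 0, max_so_far = 5
Position 4 (value 1): max_ending_here = 1, max_so_far = 5
Position 5 (value -1): max_ending_here = 0, max_so_far = 5

Maximum subarray: [5]
Maximum sum: 5

The maximum subarray is [5] with sum 5. This subarray runs from index 1 to index 1.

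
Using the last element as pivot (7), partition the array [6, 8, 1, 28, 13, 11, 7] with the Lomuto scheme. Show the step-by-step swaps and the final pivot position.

Lomuto partition with pivot = 7:

Initial array: [6, 8, 1, 28, 13, 11, 7]

arr[0]=6 <= 7: swap with position 0, array becomes [6, 8, 1, 28, 13, 11, 7]
arr[1]=8 > 7: no swap
arr[2]=1 <= 7: swap with position 1, array becomes [6, 1, 8, 28, 13, 11, 7]
arr[3]=28 > 7: no swap
arr[4]=13 > 7: no swap
arr[5]=11 > 7: no swap

Place pivot at position 2: [6, 1, 7, 28, 13, 11, 8]
Pivot position: 2

After partitioning with pivot 7, the array becomes [6, 1, 7, 28, 13, 11, 8]. The pivot is placed at index 2. All elements to the left of the pivot are <= 7, and all elements to the right are > 7.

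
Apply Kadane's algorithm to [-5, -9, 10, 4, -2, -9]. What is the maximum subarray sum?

Using Kadane's algorithm on [-5, -9, 10, 4, -2, -9]:

Scanning through the array:
Position 1 (value -9): max_ending_here = -9, max_so_far = -5
Position 2 (value 10): max_ending_here = 10, max_so_far = 10
Position 3 (value 4): max_ending_here = 14, max_so_far = 14
Position 4 (value -2): max_ending_here = 12, max_so_far = 14
Position 5 (value -9): max_ending_here = 3, max_so_far = 14

Maximum subarray: [10, 4]
Maximum sum: 14

The maximum subarray is [10, 4] with sum 14. This subarray runs from index 2 to index 3.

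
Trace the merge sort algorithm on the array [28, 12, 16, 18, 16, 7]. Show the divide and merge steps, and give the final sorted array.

Merge sort trace:

Split: [28, 12, 16, 18, 16, 7] -> [28, 12, 16] and [18, 16, 7]
  Split: [28, 12, 16] -> [28] and [12, 16]
    Split: [12, 16] -> [12] and [16]
    Merge: [12] + [16] -> [12, 16]
  Merge: [28] + [12, 16] -> [12, 16, 28]
  Split: [18, 16, 7] -> [18] and [16, 7]
    Split: [16, 7] -> [16] and [7]
    Merge: [16] + [7] -> [7, 16]
  Merge: [18] + [7, 16] -> [7, 16, 18]
Merge: [12, 16, 28] + [7, 16, 18] -> [7, 12, 16, 16, 18, 28]

Final sorted array: [7, 12, 16, 16, 18, 28]

The merge sort proceeds by recursively splitting the array and merging sorted halves.
After all merges, the sorted array is [7, 12, 16, 16, 18, 28].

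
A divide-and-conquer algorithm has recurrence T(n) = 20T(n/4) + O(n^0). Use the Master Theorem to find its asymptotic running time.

Master Theorem for T(n) = 20T(n/4) + O(n^0):

a = 20, b = 4, c = 0
log_b(a) = log_4(20) = 2.1610

Case 1: c = 0 < log_4(20) = 2.1610
T(n) = O(n^(log_4 20))

For T(n) = 20T(n/4) + O(n^0): log_4(20) = 2.1610. This is Case 1 of the Master Theorem (c < log_b(a), work dominated by leaves), giving O(n^(log_4 20)).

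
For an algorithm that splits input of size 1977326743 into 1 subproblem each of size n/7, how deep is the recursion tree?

For divide and conquer with division factor 7:

Problem sizes at each level:
Level 0: 1977326743
Level 1: 282475249
Level 2: 40353607
Level 3: 5764801
Level 4: 823543
Level 5: 117649
Level 6: 16807
Level 7: 2401
Level 8: 343
Level 9: 49
Level 10: 7
Level 11: 1

The root is level 0 and the size-1 base case is level 11 (the tree spans levels 0 through 11, i.e. 12 levels counting the root), so the depth is the number of divisions: log_7(1977326743) = 11

The recursion tree depth is log_7(1977326743) = 11. At each level, the problem size is divided by 7, so it takes 11 divisions to reduce to a base case of size 1. The algorithm makes 1 recursive call at each level.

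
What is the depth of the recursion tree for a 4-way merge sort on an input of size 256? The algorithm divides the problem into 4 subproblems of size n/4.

For divide and conquer with division factor 4:

Problem sizes at each level:
Level 0: 256
Level 1: 64
Level 2: 16
Level 3: 4
Level 4: 1

The root is level 0 and the size-1 base case is level 4 (the tree spans levels 0 through 4, i.e. 5 levels counting the root), so the depth is the number of divisions: log_4(256) = 4

The recursion tree depth is log_4(256) = 4. At each level, the problem size is divided by 4, so it takes 4 divisions to reduce to a base case of size 1. The algorithm makes 4 recursive calls at each level.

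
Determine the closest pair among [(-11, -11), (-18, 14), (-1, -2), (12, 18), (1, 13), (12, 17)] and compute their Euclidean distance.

Computing all pairwise distances among 6 points:

d((-11, -11), (-18, 14)) = 25.9615
d((-11, -11), (-1, -2)) = 13.4536
d((-11, -11), (12, 18)) = 37.0135
d((-11, -11), (1, 13)) = 26.8328
d((-11, -11), (12, 17)) = 36.2353
d((-18, 14), (-1, -2)) = 23.3452
d((-18, 14), (12, 18)) = 30.2655
d((-18, 14), (1, 13)) = 19.0263
d((-18, 14), (12, 17)) = 30.1496
d((-1, -2), (12, 18)) = 23.8537
d((-1, -2), (1, 13)) = 15.1327
d((-1, -2), (12, 17)) = 23.0217
d((12, 18), (1, 13)) = 12.083
d((12, 18), (12, 17)) = 1.0 <-- minimum
d((1, 13), (12, 17)) = 11.7047

Closest pair: (12, 18) and (12, 17) with distance 1.0

The closest pair is (12, 18) and (12, 17) with Euclidean distance 1.0. For 6 points, brute-force pairwise comparison is shown above. For large n, the divide-and-conquer algorithm (sort by x, recurse on halves, check the dividing strip) achieves O(n log n).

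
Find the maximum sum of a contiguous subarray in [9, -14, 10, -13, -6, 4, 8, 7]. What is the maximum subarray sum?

Using Kadane's algorithm on [9, -14, 10, -13, -6, 4, 8, 7]:

Scanning through the array:
Position 1 (value -14): max_ending_here = -5, max_so_far = 9
Position 2 (value 10): max_ending_here = 10, max_so_far = 10
Position 3 (value -13): max_ending_here = -3, max_so_far = 10
Position 4 (value -6): max_ending_here = -6, max_so_far = 10
Position 5 (value 4): max_ending_here = 4, max_so_far = 10
Position 6 (value 8): max_ending_here = 12, max_so_far = 12
Position 7 (value 7): max_ending_here = 19, max_so_far = 19

Maximum subarray: [4, 8, 7]
Maximum sum: 19

The maximum subarray is [4, 8, 7] with sum 19. This subarray runs from index 5 to index 7.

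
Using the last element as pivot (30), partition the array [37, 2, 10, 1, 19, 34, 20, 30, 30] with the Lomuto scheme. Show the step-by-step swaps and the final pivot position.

Lomuto partition with pivot = 30:

Initial array: [37, 2, 10, 1, 19, 34, 20, 30, 30]

arr[0]=37 > 30: no swap
arr[1]=2 <= 30: swap with position 0, array becomes [2, 37, 10, 1, 19, 34, 20, 30, 30]
arr[2]=10 <= 30: swap with position 1, array becomes [2, 10, 37, 1, 19, 34, 20, 30, 30]
arr[3]=1 <= 30: swap with position 2, array becomes [2, 10, 1, 37, 19, 34, 20, 30, 30]
arr[4]=19 <= 30: swap with position 3, array becomes [2, 10, 1, 19, 37, 34, 20, 30, 30]
arr[5]=34 > 30: no swap
arr[6]=20 <= 30: swap with position 4, array becomes [2, 10, 1, 19, 20, 34, 37, 30, 30]
arr[7]=30 <= 30: swap with position 5, array becomes [2, 10, 1, 19, 20, 30, 37, 34, 30]

Place pivot at position 6: [2, 10, 1, 19, 20, 30, 30, 34, 37]
Pivot position: 6

After partitioning with pivot 30, the array becomes [2, 10, 1, 19, 20, 30, 30, 34, 37]. The pivot is placed at index 6. All elements to the left of the pivot are <= 30, and all elements to the right are > 30.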